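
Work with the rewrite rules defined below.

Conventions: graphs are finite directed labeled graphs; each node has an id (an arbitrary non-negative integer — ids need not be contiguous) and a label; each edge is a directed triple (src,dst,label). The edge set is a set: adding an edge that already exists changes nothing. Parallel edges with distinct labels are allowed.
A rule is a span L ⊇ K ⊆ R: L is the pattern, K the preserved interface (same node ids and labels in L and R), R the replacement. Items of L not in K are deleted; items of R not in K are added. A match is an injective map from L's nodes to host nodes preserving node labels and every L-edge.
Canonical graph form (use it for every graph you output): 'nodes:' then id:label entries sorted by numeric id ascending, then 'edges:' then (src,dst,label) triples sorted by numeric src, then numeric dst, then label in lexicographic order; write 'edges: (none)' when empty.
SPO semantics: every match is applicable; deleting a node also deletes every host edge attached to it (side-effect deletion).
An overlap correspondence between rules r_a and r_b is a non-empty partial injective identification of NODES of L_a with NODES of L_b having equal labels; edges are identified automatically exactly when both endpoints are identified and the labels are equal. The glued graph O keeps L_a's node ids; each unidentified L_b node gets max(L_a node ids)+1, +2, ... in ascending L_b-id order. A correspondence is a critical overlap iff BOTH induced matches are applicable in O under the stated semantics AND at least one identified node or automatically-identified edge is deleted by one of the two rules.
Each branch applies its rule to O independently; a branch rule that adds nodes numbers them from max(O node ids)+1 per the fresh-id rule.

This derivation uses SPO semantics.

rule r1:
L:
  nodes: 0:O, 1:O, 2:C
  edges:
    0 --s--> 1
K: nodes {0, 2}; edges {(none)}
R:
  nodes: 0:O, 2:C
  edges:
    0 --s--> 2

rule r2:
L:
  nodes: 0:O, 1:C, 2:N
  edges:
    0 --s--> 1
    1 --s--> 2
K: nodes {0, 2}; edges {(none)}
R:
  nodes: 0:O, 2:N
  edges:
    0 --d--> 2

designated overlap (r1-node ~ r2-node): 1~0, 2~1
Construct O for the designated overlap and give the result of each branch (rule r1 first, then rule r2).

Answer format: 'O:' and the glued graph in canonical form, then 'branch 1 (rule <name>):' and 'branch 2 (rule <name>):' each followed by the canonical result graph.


O:
nodes: 0:O, 1:O, 2:C, 3:N
edges: (0,1,s); (1,2,s); (2,3,s)
branch 1 (rule r1):
nodes: 0:O, 2:C, 3:N
edges: (0,2,s); (2,3,s)
branch 2 (rule r2):
nodes: 0:O, 1:O, 3:N
edges: (0,1,s); (1,3,d)


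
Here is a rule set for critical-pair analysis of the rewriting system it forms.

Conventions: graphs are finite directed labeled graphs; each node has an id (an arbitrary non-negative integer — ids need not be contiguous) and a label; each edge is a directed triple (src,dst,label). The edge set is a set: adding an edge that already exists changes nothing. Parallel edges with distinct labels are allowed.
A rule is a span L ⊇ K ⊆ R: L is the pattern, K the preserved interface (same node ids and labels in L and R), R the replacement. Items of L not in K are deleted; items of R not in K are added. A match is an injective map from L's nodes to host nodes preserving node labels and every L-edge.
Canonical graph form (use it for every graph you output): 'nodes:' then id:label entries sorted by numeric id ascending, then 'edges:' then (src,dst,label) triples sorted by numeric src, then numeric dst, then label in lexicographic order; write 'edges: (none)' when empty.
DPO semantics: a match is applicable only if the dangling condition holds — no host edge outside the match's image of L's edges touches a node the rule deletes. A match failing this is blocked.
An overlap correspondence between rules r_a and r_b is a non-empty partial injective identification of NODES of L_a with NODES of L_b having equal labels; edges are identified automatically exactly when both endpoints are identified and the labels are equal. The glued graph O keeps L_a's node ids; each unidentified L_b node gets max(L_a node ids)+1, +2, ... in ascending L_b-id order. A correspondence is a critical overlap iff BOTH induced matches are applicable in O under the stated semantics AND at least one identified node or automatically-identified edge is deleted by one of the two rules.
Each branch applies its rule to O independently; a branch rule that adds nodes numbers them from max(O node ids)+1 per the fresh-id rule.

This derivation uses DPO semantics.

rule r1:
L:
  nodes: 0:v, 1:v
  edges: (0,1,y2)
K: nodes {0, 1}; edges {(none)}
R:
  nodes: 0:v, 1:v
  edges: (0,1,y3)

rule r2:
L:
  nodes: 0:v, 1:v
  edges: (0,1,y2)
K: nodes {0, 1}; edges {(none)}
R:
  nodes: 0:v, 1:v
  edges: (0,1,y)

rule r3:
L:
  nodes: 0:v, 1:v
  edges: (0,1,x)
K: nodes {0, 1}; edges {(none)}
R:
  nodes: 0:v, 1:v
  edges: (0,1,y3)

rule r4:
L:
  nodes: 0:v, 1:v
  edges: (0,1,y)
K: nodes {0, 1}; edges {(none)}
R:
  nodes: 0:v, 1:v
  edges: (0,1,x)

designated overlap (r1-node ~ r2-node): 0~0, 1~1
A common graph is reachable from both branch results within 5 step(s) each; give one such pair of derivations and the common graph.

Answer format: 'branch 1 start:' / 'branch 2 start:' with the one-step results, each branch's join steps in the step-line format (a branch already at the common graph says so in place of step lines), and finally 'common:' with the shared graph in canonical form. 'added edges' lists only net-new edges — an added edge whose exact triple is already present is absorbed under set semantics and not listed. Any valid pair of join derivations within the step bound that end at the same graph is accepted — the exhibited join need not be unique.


branch 1 start:
nodes: 0:v, 1:v
edges: (0,1,y3)
branch 2 start:
nodes: 0:v, 1:v
edges: (0,1,y)
branch 1: already at the common graph (0 steps)
branch 2 step 1: rule r4; match: 0->0, 1->1; deleted nodes (none); deleted edges (0,1,y); added nodes (none); added edges (0,1,x); result: nodes: 0:v, 1:v edges: (0,1,x)
branch 2 step 2: rule r3; match: 0->0, 1->1; deleted nodes (none); deleted edges (0,1,x); added nodes (none); added edges (0,1,y3); result: nodes: 0:v, 1:v edges: (0,1,y3)
common:
nodes: 0:v, 1:v
edges: (0,1,y3)


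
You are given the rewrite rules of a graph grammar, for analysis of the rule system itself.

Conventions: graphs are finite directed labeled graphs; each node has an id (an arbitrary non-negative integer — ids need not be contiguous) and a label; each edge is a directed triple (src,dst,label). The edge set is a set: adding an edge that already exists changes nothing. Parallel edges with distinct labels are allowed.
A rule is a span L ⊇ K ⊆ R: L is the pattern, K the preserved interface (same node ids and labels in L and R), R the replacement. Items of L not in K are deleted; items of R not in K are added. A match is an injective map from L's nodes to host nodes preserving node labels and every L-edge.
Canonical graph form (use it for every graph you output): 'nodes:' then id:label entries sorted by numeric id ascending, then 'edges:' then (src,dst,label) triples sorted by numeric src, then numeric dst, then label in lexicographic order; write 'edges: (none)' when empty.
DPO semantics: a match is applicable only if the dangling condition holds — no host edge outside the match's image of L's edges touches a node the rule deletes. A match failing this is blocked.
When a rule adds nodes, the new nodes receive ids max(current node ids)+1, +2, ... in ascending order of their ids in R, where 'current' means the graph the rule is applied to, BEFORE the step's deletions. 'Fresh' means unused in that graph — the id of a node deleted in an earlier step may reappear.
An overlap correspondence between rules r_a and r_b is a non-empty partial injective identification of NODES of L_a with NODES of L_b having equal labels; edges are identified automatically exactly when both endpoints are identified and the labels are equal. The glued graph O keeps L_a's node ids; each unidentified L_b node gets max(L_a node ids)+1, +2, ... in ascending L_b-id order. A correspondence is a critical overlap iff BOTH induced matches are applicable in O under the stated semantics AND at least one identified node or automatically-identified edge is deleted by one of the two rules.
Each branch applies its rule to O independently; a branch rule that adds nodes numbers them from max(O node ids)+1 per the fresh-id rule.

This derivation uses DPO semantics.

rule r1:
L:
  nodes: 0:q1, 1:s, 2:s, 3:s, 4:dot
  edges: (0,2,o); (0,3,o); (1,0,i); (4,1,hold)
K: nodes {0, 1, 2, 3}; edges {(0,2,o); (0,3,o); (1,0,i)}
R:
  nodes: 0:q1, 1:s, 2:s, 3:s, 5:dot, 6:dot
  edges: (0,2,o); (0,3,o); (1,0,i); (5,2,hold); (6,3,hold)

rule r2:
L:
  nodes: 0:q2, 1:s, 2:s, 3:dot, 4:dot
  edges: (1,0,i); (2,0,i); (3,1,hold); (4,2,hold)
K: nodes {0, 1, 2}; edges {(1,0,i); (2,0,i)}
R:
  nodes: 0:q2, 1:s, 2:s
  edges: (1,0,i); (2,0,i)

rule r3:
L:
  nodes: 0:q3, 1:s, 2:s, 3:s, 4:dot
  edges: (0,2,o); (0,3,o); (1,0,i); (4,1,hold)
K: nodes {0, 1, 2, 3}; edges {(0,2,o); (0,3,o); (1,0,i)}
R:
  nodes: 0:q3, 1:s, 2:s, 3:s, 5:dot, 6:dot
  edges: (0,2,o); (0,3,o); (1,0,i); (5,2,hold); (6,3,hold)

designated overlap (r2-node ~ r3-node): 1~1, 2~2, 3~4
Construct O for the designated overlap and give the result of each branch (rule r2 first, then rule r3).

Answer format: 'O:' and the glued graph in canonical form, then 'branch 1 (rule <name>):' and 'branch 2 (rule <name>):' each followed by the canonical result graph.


O:
nodes: 0:q2, 1:s, 2:s, 3:dot, 4:dot, 5:q3, 6:s
edges: (1,0,i); (1,5,i); (2,0,i); (3,1,hold); (4,2,hold); (5,2,o); (5,6,o)
branch 1 (rule r2):
nodes: 0:q2, 1:s, 2:s, 5:q3, 6:s
edges: (1,0,i); (1,5,i); (2,0,i); (5,2,o); (5,6,o)
branch 2 (rule r3):
nodes: 0:q2, 1:s, 2:s, 4:dot, 5:q3, 6:s, 7:dot, 8:dot
edges: (1,0,i); (1,5,i); (2,0,i); (4,2,hold); (5,2,o); (5,6,o); (7,2,hold); (8,6,hold)


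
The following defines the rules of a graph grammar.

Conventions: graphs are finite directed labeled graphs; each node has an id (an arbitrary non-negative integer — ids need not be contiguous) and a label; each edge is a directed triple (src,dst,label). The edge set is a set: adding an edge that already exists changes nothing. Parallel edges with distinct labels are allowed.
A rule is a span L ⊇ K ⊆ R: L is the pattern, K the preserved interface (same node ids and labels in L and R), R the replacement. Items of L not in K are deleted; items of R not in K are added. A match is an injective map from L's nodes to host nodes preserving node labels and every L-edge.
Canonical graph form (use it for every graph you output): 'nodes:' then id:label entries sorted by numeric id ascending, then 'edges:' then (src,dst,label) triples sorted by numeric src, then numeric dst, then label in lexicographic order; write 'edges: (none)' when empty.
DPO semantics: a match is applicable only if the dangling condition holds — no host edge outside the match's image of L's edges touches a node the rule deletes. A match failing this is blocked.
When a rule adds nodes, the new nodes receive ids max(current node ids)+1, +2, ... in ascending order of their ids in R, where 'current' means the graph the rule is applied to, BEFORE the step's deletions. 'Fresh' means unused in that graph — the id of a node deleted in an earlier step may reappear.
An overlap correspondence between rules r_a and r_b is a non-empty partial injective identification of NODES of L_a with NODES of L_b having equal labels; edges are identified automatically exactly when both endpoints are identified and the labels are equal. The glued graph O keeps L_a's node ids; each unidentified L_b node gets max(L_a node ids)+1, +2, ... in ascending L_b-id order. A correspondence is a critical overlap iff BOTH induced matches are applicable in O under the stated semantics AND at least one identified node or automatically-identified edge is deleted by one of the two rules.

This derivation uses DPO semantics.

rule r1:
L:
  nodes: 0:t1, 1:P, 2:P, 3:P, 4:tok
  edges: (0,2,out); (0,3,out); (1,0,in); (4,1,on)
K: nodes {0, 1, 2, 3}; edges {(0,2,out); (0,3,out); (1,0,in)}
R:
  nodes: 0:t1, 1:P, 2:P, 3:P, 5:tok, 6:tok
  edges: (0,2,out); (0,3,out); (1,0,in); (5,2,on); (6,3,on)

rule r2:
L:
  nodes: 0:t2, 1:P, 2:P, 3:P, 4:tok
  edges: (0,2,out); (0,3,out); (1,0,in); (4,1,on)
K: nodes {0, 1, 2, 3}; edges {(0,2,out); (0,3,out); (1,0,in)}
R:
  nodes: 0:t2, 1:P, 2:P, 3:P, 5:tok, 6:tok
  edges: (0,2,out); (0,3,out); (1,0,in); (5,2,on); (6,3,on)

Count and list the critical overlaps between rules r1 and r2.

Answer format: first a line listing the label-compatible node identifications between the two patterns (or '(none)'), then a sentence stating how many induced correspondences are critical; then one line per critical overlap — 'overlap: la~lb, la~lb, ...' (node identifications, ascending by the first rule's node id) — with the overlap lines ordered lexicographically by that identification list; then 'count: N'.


label-compatible node identifications between L(r1) and L(r2): 1~1, 1~2, 1~3, 2~1, 2~2, 2~3, 3~1, 3~2, 3~3, 4~4
7 of the induced correspondences are critical overlaps of r1 and r2.
overlap: 1~1, 2~2, 3~3, 4~4
overlap: 1~1, 2~2, 4~4
overlap: 1~1, 2~3, 3~2, 4~4
overlap: 1~1, 2~3, 4~4
overlap: 1~1, 3~2, 4~4
overlap: 1~1, 3~3, 4~4
overlap: 1~1, 4~4
count: 7


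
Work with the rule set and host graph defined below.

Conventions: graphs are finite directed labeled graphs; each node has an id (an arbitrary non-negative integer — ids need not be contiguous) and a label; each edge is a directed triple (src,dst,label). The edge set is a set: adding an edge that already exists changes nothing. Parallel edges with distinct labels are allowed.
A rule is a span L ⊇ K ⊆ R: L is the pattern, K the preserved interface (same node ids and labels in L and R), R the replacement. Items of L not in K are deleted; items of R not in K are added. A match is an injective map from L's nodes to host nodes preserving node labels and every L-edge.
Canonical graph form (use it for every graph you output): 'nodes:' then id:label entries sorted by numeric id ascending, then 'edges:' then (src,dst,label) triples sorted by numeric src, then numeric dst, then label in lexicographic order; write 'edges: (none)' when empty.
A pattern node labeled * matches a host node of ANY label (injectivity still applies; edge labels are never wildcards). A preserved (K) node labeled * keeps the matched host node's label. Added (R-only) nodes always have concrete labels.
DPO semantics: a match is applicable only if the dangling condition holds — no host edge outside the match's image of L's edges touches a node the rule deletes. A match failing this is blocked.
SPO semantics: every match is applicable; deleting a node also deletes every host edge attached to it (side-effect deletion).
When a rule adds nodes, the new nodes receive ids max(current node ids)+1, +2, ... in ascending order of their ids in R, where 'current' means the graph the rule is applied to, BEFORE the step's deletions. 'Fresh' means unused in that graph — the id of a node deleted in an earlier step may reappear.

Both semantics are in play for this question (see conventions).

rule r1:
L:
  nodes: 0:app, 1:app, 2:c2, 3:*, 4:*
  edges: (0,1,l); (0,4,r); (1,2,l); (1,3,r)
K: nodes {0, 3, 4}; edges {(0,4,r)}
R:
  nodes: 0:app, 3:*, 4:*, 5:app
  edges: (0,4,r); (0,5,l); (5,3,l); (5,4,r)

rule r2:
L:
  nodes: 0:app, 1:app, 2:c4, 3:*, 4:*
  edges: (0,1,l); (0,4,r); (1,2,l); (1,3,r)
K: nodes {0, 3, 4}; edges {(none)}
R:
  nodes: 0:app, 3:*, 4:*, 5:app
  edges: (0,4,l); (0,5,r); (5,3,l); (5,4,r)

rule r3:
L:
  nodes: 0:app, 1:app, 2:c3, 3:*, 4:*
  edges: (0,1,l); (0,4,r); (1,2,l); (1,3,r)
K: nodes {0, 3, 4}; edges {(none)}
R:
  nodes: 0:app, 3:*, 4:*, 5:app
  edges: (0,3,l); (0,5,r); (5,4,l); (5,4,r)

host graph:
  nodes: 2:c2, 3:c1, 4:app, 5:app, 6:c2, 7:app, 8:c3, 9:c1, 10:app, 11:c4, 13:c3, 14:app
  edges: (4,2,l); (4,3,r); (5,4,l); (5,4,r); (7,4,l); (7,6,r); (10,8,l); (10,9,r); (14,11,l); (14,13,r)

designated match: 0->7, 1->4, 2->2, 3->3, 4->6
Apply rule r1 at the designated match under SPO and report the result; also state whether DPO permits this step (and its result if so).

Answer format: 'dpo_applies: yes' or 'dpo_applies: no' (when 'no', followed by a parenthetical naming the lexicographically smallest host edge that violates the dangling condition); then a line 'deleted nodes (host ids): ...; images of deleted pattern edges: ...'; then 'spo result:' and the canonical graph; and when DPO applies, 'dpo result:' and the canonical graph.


dpo_applies: no
(the rule deletes node 4, which keeps host edge (5,4,l) outside the match image — the dangling condition fails, DPO blocks; SPO proceeds and side-deletes such edges)
deleted nodes (host ids): 2, 4; images of deleted pattern edges: (4,2,l); (4,3,r); (7,4,l)
spo result:
nodes: 3:c1, 5:app, 6:c2, 7:app, 8:c3, 9:c1, 10:app, 11:c4, 13:c3, 14:app, 15:app
edges: (7,6,r); (7,15,l); (10,8,l); (10,9,r); (14,11,l); (14,13,r); (15,3,l); (15,6,r)


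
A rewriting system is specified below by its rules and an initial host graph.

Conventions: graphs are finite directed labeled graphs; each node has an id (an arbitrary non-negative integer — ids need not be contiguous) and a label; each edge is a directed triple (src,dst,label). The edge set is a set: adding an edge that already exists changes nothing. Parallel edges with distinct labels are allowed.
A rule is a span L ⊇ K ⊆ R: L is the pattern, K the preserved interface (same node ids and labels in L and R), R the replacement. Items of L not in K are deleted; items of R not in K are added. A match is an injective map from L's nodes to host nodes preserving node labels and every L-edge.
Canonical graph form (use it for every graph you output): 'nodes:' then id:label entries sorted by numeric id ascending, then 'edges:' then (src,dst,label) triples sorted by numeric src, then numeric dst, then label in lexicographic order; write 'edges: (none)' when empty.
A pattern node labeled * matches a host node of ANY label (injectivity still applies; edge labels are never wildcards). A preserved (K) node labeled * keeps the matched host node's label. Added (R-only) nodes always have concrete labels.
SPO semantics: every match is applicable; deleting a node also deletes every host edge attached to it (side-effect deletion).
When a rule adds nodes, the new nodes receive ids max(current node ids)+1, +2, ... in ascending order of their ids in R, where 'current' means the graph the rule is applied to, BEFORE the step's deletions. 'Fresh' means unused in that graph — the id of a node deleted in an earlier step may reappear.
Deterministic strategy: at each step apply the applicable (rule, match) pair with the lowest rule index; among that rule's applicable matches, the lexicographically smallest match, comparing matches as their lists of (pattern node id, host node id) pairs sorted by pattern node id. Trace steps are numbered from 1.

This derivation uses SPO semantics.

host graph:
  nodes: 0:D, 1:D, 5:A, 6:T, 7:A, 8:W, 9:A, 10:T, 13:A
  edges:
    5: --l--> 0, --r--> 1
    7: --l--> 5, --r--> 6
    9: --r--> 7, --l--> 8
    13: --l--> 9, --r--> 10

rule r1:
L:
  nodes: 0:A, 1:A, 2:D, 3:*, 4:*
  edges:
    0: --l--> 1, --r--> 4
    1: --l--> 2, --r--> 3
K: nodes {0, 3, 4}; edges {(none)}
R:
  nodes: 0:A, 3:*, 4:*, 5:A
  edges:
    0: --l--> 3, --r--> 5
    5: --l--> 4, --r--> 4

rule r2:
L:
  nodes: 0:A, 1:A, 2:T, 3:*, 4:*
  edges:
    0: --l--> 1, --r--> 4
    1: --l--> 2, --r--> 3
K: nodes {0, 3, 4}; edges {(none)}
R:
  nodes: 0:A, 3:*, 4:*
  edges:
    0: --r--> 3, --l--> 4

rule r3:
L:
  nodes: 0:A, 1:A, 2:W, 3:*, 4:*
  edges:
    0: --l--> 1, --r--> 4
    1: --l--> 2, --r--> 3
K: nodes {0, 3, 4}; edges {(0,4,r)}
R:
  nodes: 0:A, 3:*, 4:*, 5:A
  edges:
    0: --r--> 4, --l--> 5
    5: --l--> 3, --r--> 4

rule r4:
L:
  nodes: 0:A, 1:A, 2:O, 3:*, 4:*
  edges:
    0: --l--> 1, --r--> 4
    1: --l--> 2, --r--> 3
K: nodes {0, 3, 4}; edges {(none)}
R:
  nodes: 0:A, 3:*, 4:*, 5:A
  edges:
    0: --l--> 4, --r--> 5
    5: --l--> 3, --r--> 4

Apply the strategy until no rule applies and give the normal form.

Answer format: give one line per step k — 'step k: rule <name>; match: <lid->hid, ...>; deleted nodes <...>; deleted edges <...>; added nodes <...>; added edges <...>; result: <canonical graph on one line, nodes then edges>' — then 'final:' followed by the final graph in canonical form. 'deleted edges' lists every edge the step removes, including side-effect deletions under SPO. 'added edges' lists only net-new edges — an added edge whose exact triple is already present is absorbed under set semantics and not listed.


step 1: rule r1; match: 0->7, 1->5, 2->0, 3->1, 4->6; deleted nodes 0, 5; deleted edges (5,0,l); (5,1,r); (7,5,l); (7,6,r); added nodes 14; added edges (7,1,l); (7,14,r); (14,6,l); (14,6,r); result: nodes: 1:D, 6:T, 7:A, 8:W, 9:A, 10:T, 13:A, 14:A edges: (7,1,l); (7,14,r); (9,7,r); (9,8,l); (13,9,l); (13,10,r); (14,6,l); (14,6,r)
step 2: rule r3; match: 0->13, 1->9, 2->8, 3->7, 4->10; deleted nodes 8, 9; deleted edges (9,7,r); (9,8,l); (13,9,l); added nodes 15; added edges (13,15,l); (15,7,l); (15,10,r); result: nodes: 1:D, 6:T, 7:A, 10:T, 13:A, 14:A, 15:A edges: (7,1,l); (7,14,r); (13,10,r); (13,15,l); (14,6,l); (14,6,r); (15,7,l); (15,10,r)
step 3: rule r1; match: 0->15, 1->7, 2->1, 3->14, 4->10; deleted nodes 1, 7; deleted edges (7,1,l); (7,14,r); (15,7,l); (15,10,r); added nodes 16; added edges (15,14,l); (15,16,r); (16,10,l); (16,10,r); result: nodes: 6:T, 10:T, 13:A, 14:A, 15:A, 16:A edges: (13,10,r); (13,15,l); (14,6,l); (14,6,r); (15,14,l); (15,16,r); (16,10,l); (16,10,r)
final:
nodes: 6:T, 10:T, 13:A, 14:A, 15:A, 16:A
edges: (13,10,r); (13,15,l); (14,6,l); (14,6,r); (15,14,l); (15,16,r); (16,10,l); (16,10,r)


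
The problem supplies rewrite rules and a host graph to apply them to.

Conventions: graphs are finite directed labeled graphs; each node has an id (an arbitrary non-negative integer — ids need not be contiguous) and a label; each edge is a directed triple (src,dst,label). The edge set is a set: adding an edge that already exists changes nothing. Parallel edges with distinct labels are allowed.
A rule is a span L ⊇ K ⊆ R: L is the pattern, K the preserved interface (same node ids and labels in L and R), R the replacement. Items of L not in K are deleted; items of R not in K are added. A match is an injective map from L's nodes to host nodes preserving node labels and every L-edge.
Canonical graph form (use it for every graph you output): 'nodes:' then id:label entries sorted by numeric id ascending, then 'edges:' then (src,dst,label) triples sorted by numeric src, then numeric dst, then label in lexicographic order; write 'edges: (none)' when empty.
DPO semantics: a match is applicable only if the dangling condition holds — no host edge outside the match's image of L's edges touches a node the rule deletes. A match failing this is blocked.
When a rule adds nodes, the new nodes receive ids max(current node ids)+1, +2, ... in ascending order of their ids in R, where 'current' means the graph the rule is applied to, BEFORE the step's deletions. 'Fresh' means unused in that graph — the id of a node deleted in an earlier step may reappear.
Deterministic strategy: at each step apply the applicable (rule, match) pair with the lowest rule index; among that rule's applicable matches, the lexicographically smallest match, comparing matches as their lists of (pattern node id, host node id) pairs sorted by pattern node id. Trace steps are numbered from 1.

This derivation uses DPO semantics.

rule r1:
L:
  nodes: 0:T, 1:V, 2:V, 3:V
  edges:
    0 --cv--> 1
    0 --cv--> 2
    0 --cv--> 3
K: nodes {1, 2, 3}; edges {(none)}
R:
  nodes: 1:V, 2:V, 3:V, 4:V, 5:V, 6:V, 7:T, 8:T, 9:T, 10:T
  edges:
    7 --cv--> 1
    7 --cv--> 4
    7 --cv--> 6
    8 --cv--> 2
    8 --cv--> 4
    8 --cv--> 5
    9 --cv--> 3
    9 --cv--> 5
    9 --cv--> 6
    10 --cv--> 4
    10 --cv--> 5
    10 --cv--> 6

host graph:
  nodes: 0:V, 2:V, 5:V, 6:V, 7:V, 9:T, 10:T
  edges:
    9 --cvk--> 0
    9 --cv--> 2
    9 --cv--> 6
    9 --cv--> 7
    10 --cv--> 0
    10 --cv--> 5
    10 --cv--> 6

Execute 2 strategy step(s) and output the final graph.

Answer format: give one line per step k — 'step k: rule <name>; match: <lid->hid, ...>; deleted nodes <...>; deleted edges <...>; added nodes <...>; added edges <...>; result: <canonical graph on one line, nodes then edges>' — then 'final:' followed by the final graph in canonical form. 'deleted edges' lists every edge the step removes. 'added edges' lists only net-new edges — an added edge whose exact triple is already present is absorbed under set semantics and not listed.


step 1: rule r1; match: 0->10, 1->0, 2->5, 3->6; deleted nodes 10; deleted edges (10,0,cv); (10,5,cv); (10,6,cv); added nodes 11, 12, 13, 14, 15, 16, 17; added edges (14,0,cv); (14,11,cv); (14,13,cv); (15,5,cv); (15,11,cv); (15,12,cv); (16,6,cv); (16,12,cv); (16,13,cv); (17,11,cv); (17,12,cv); (17,13,cv); result: nodes: 0:V, 2:V, 5:V, 6:V, 7:V, 9:T, 11:V, 12:V, 13:V, 14:T, 15:T, 16:T, 17:T edges: (9,0,cvk); (9,2,cv); (9,6,cv); (9,7,cv); (14,0,cv); (14,11,cv); (14,13,cv); (15,5,cv); (15,11,cv); (15,12,cv); (16,6,cv); (16,12,cv); (16,13,cv); (17,11,cv); (17,12,cv); (17,13,cv)
step 2: rule r1; match: 0->14, 1->0, 2->11, 3->13; deleted nodes 14; deleted edges (14,0,cv); (14,11,cv); (14,13,cv); added nodes 18, 19, 20, 21, 22, 23, 24; added edges (21,0,cv); (21,18,cv); (21,20,cv); (22,11,cv); (22,18,cv); (22,19,cv); (23,13,cv); (23,19,cv); (23,20,cv); (24,18,cv); (24,19,cv); (24,20,cv); result: nodes: 0:V, 2:V, 5:V, 6:V, 7:V, 9:T, 11:V, 12:V, 13:V, 15:T, 16:T, 17:T, 18:V, 19:V, 20:V, 21:T, 22:T, 23:T, 24:T edges: (9,0,cvk); (9,2,cv); (9,6,cv); (9,7,cv); (15,5,cv); (15,11,cv); (15,12,cv); (16,6,cv); (16,12,cv); (16,13,cv); (17,11,cv); (17,12,cv); (17,13,cv); (21,0,cv); (21,18,cv); (21,20,cv); (22,11,cv); (22,18,cv); (22,19,cv); (23,13,cv); (23,19,cv); (23,20,cv); (24,18,cv); (24,19,cv); (24,20,cv)
final:
nodes: 0:V, 2:V, 5:V, 6:V, 7:V, 9:T, 11:V, 12:V, 13:V, 15:T, 16:T, 17:T, 18:V, 19:V, 20:V, 21:T, 22:T, 23:T, 24:T
edges: (9,0,cvk); (9,2,cv); (9,6,cv); (9,7,cv); (15,5,cv); (15,11,cv); (15,12,cv); (16,6,cv); (16,12,cv); (16,13,cv); (17,11,cv); (17,12,cv); (17,13,cv); (21,0,cv); (21,18,cv); (21,20,cv); (22,11,cv); (22,18,cv); (22,19,cv); (23,13,cv); (23,19,cv); (23,20,cv); (24,18,cv); (24,19,cv); (24,20,cv)


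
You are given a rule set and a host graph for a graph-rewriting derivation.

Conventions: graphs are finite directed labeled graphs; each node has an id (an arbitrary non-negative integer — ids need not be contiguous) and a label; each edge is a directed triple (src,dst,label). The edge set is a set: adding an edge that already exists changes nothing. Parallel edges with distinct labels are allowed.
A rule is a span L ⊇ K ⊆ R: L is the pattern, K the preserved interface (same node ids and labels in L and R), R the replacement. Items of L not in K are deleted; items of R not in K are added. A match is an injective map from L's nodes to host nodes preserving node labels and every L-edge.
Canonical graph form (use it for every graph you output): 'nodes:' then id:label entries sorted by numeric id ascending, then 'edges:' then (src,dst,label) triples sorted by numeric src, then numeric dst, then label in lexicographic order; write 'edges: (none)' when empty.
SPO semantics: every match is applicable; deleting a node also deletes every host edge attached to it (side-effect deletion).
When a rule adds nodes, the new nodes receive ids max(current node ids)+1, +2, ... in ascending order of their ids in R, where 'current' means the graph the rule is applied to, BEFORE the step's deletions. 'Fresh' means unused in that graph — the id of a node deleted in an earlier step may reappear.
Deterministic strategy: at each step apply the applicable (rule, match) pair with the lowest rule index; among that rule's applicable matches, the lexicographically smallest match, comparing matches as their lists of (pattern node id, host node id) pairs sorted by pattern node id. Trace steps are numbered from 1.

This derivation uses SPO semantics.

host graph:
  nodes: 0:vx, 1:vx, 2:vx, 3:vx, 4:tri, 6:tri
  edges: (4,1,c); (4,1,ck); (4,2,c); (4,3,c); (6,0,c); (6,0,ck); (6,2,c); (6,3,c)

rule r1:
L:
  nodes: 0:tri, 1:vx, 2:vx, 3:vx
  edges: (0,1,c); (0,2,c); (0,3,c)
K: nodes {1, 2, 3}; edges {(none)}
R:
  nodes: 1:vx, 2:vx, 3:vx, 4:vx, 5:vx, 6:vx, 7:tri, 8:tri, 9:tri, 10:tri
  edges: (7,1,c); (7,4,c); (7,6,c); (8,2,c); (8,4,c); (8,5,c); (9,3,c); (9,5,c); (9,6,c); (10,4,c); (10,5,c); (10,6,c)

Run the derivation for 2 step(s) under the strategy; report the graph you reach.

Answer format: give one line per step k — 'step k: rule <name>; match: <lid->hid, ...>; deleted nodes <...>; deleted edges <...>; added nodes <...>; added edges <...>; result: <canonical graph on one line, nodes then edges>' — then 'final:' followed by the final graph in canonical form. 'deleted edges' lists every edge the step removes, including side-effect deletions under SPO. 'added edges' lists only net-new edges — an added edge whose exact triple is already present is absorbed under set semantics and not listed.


step 1: rule r1; match: 0->4, 1->1, 2->2, 3->3; deleted nodes 4; deleted edges (4,1,c); (4,1,ck); (4,2,c); (4,3,c); added nodes 7, 8, 9, 10, 11, 12, 13; added edges (10,1,c); (10,7,c); (10,9,c); (11,2,c); (11,7,c); (11,8,c); (12,3,c); (12,8,c); (12,9,c); (13,7,c); (13,8,c); (13,9,c); result: nodes: 0:vx, 1:vx, 2:vx, 3:vx, 6:tri, 7:vx, 8:vx, 9:vx, 10:tri, 11:tri, 12:tri, 13:tri edges: (6,0,c); (6,0,ck); (6,2,c); (6,3,c); (10,1,c); (10,7,c); (10,9,c); (11,2,c); (11,7,c); (11,8,c); (12,3,c); (12,8,c); (12,9,c); (13,7,c); (13,8,c); (13,9,c)
step 2: rule r1; match: 0->6, 1->0, 2->2, 3->3; deleted nodes 6; deleted edges (6,0,c); (6,0,ck); (6,2,c); (6,3,c); added nodes 14, 15, 16, 17, 18, 19, 20; added edges (17,0,c); (17,14,c); (17,16,c); (18,2,c); (18,14,c); (18,15,c); (19,3,c); (19,15,c); (19,16,c); (20,14,c); (20,15,c); (20,16,c); result: nodes: 0:vx, 1:vx, 2:vx, 3:vx, 7:vx, 8:vx, 9:vx, 10:tri, 11:tri, 12:tri, 13:tri, 14:vx, 15:vx, 16:vx, 17:tri, 18:tri, 19:tri, 20:tri edges: (10,1,c); (10,7,c); (10,9,c); (11,2,c); (11,7,c); (11,8,c); (12,3,c); (12,8,c); (12,9,c); (13,7,c); (13,8,c); (13,9,c); (17,0,c); (17,14,c); (17,16,c); (18,2,c); (18,14,c); (18,15,c); (19,3,c); (19,15,c); (19,16,c); (20,14,c); (20,15,c); (20,16,c)
final:
nodes: 0:vx, 1:vx, 2:vx, 3:vx, 7:vx, 8:vx, 9:vx, 10:tri, 11:tri, 12:tri, 13:tri, 14:vx, 15:vx, 16:vx, 17:tri, 18:tri, 19:tri, 20:tri
edges: (10,1,c); (10,7,c); (10,9,c); (11,2,c); (11,7,c); (11,8,c); (12,3,c); (12,8,c); (12,9,c); (13,7,c); (13,8,c); (13,9,c); (17,0,c); (17,14,c); (17,16,c); (18,2,c); (18,14,c); (18,15,c); (19,3,c); (19,15,c); (19,16,c); (20,14,c); (20,15,c); (20,16,c)


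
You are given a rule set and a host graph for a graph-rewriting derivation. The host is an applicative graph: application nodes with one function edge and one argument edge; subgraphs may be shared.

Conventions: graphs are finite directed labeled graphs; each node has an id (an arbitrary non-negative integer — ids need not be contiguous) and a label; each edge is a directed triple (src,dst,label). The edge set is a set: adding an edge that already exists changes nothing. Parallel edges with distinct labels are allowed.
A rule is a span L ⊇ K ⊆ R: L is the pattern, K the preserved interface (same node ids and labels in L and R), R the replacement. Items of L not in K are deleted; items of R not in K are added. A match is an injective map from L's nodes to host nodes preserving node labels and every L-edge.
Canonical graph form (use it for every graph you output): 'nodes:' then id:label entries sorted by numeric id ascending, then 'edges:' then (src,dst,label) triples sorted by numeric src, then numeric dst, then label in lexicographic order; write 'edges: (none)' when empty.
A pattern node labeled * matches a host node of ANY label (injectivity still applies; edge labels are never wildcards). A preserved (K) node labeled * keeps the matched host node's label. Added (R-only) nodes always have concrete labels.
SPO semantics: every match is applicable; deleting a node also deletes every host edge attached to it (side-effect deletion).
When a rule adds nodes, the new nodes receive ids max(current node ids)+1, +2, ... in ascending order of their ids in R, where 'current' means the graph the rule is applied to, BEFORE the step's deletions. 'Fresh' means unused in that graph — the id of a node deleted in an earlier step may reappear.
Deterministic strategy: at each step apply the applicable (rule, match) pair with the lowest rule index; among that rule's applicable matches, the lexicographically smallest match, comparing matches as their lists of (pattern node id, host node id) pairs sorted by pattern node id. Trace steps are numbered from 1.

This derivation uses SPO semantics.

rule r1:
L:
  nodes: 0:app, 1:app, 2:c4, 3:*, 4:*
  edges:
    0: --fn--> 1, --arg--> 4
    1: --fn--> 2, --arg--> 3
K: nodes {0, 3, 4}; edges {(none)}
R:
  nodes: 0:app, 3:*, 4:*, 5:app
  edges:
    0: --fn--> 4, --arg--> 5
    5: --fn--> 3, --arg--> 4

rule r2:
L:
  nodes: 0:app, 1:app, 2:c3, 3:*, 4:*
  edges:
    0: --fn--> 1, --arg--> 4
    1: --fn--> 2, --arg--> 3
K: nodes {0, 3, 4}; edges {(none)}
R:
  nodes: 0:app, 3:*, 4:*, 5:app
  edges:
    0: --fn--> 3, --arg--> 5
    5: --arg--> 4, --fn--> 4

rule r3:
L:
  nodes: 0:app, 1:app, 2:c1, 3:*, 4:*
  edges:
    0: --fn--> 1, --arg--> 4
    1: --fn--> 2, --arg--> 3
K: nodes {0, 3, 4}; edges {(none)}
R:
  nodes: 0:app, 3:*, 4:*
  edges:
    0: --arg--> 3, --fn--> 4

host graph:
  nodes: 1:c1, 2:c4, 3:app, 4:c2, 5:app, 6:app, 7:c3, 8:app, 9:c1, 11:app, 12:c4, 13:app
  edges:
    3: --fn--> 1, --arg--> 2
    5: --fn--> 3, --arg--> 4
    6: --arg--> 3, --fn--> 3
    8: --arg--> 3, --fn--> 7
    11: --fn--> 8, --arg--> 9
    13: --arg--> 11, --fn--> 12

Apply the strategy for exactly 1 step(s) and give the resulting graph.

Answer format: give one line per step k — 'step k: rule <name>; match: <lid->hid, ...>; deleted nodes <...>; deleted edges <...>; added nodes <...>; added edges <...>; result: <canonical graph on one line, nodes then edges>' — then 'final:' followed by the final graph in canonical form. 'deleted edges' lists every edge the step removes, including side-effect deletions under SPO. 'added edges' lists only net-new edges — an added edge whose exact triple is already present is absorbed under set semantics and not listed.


step 1: rule r2; match: 0->11, 1->8, 2->7, 3->3, 4->9; deleted nodes 7, 8; deleted edges (8,3,arg); (8,7,fn); (11,8,fn); (11,9,arg); added nodes 14; added edges (11,3,fn); (11,14,arg); (14,9,arg); (14,9,fn); result: nodes: 1:c1, 2:c4, 3:app, 4:c2, 5:app, 6:app, 9:c1, 11:app, 12:c4, 13:app, 14:app edges: (3,1,fn); (3,2,arg); (5,3,fn); (5,4,arg); (6,3,arg); (6,3,fn); (11,3,fn); (11,14,arg); (13,11,arg); (13,12,fn); (14,9,arg); (14,9,fn)
final:
nodes: 1:c1, 2:c4, 3:app, 4:c2, 5:app, 6:app, 9:c1, 11:app, 12:c4, 13:app, 14:app
edges: (3,1,fn); (3,2,arg); (5,3,fn); (5,4,arg); (6,3,arg); (6,3,fn); (11,3,fn); (11,14,arg); (13,11,arg); (13,12,fn); (14,9,arg); (14,9,fn)


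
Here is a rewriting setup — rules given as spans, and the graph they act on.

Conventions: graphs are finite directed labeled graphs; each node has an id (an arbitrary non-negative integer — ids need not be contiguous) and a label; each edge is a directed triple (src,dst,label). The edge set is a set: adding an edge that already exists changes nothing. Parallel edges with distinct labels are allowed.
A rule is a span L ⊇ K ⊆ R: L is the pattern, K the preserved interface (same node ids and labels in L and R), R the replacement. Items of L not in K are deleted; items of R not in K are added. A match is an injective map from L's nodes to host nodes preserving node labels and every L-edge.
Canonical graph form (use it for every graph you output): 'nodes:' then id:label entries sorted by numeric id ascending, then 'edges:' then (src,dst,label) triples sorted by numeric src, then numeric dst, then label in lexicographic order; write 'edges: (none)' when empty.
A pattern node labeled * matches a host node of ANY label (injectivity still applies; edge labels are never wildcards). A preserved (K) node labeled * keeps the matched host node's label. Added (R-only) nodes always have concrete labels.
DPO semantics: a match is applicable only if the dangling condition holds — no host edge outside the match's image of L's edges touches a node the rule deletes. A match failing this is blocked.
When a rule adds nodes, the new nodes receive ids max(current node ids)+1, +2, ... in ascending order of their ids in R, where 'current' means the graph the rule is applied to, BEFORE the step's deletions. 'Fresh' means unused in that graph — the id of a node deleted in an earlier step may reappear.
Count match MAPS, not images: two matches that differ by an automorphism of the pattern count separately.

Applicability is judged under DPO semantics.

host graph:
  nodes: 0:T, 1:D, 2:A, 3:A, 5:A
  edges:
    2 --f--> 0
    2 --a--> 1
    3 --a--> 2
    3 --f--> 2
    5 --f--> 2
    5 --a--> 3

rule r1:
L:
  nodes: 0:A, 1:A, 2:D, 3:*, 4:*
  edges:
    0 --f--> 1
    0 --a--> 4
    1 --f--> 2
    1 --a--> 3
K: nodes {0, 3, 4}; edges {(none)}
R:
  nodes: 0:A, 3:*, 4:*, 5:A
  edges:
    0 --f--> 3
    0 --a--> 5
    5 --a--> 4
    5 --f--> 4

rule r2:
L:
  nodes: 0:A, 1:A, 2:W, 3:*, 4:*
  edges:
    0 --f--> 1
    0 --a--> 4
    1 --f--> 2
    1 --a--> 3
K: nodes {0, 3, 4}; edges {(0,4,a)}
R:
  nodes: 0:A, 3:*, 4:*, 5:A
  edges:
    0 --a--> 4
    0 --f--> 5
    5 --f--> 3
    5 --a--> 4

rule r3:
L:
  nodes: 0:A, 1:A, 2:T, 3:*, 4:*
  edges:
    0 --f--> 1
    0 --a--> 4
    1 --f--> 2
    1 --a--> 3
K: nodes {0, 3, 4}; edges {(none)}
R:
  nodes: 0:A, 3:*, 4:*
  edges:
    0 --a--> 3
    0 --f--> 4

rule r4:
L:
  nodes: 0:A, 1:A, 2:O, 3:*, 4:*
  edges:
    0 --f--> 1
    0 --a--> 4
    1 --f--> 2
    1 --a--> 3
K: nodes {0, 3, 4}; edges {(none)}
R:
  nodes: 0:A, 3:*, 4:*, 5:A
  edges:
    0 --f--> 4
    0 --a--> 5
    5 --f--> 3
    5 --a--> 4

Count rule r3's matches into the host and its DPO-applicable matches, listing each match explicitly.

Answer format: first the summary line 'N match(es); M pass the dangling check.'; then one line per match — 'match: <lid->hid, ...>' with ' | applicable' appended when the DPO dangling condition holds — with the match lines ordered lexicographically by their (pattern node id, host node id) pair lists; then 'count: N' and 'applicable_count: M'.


1 match(es); 0 pass the dangling check.
match: 0->5, 1->2, 2->0, 3->1, 4->3
count: 1
applicable_count: 0


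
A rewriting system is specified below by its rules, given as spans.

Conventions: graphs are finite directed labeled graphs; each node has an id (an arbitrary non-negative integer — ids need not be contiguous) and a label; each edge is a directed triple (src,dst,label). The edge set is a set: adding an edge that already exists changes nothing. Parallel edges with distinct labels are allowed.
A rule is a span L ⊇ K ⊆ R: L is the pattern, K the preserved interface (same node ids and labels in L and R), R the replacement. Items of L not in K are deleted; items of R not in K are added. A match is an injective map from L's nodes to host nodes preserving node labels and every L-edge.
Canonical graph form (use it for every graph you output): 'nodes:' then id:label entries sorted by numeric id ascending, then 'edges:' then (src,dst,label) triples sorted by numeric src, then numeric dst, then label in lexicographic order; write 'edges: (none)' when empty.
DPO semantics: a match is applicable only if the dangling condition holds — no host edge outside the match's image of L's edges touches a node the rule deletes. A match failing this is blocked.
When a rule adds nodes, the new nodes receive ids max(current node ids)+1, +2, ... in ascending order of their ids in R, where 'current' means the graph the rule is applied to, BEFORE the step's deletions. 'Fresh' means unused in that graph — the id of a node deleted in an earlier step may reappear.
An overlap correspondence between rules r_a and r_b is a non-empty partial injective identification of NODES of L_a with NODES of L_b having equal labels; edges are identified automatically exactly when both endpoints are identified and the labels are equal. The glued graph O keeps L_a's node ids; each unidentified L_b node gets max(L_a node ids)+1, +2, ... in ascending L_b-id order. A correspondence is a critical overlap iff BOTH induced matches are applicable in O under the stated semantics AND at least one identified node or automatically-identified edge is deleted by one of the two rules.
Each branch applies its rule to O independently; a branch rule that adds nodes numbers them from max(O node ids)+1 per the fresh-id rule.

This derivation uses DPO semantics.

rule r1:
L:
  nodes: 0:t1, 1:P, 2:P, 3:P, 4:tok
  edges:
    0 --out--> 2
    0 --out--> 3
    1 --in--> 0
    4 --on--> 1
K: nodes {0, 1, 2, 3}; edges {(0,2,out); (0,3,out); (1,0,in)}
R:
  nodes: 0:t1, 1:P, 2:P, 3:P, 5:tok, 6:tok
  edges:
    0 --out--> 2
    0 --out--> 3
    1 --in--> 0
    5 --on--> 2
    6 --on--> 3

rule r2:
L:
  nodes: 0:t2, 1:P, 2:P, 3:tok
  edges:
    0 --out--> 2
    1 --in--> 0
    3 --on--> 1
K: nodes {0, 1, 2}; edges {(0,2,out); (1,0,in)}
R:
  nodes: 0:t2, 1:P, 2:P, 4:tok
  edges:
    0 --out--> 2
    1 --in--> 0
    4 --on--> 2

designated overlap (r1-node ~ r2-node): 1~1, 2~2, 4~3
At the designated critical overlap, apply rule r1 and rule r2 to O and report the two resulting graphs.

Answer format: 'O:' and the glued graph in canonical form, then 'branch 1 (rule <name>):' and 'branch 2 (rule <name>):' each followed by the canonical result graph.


O:
nodes: 0:t1, 1:P, 2:P, 3:P, 4:tok, 5:t2
edges: (0,2,out); (0,3,out); (1,0,in); (1,5,in); (4,1,on); (5,2,out)
branch 1 (rule r1):
nodes: 0:t1, 1:P, 2:P, 3:P, 5:t2, 6:tok, 7:tok
edges: (0,2,out); (0,3,out); (1,0,in); (1,5,in); (5,2,out); (6,2,on); (7,3,on)
branch 2 (rule r2):
nodes: 0:t1, 1:P, 2:P, 3:P, 5:t2, 6:tok
edges: (0,2,out); (0,3,out); (1,0,in); (1,5,in); (5,2,out); (6,2,on)
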